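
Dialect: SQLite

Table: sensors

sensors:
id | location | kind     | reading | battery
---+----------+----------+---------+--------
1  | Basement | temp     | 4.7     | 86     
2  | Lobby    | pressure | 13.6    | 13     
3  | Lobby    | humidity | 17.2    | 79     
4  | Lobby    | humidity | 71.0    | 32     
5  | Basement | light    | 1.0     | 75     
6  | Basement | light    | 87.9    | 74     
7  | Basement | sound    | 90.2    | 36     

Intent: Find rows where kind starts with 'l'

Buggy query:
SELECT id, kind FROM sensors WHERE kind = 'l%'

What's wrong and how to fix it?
Bug: '=' compares the literal string including the % character; pattern matching needs LIKE

Fix: Use LIKE for wildcard pattern matching

Corrected query:
SELECT id, kind FROM sensors WHERE kind LIKE 'l%'

Result:
id | kind 
---+------
5  | light
6  | light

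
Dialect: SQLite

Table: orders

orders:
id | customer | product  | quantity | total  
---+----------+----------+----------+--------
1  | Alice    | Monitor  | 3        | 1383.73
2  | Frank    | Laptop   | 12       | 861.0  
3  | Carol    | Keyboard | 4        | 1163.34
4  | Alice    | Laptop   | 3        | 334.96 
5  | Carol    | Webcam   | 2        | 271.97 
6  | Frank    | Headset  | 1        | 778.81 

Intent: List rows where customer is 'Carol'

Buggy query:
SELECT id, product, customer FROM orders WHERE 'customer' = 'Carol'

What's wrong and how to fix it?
Bug: Single quotes denote string literals in SQL; the column name is being compared as a constant string

Fix: Reference the column as customer without single quotes

Corrected query:
SELECT id, product, customer FROM orders WHERE customer = 'Carol'

Result:
id | product  | customer
---+----------+---------
3  | Keyboard | Carol   
5  | Webcam   | Carol   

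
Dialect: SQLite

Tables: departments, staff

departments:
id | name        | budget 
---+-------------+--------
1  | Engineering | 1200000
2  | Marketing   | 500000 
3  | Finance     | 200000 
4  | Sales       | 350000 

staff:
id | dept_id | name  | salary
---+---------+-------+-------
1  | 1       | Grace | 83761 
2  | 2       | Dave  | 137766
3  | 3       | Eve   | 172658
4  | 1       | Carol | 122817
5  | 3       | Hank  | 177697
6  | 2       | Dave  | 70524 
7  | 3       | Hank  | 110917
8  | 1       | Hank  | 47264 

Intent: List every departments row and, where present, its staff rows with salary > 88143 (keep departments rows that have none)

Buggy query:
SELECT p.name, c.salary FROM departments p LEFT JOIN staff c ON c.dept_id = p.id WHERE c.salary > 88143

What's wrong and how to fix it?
Bug: A WHERE condition on the right-hand table after LEFT JOIN drops unmatched parents

Fix: Put 'c.salary > 88143' in the JOIN's ON clause instead of WHERE

Corrected query:
SELECT p.name, c.salary FROM departments p LEFT JOIN staff c ON c.dept_id = p.id AND c.salary > 88143

Result:
name        | salary
------------+-------
Engineering | 122817
Marketing   | 137766
Finance     | 110917
Finance     | 172658
Finance     | 177697
Sales       | NULL  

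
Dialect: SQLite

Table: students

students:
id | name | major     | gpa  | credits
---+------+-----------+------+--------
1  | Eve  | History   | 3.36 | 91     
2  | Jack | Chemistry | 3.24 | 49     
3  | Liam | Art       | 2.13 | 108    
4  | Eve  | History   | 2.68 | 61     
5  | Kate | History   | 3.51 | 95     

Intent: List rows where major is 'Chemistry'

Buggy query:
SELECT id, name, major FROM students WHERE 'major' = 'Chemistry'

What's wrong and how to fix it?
Bug: 'major' in single quotes is a string literal, not the column; the comparison is literal-vs-literal and never true

Fix: Reference the column as major without single quotes

Corrected query:
SELECT id, name, major FROM students WHERE major = 'Chemistry'

Result:
id | name | major    
---+------+----------
2  | Jack | Chemistry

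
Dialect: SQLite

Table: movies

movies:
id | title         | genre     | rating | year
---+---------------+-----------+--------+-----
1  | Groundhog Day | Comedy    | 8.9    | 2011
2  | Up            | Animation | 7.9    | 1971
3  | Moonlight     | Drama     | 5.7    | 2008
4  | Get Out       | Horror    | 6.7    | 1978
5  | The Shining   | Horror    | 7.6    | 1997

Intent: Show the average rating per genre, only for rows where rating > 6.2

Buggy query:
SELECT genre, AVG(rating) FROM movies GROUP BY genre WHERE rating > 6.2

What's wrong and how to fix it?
Bug: Row-level WHERE must come before GROUP BY in the clause order

Fix: Place WHERE between FROM and GROUP BY

Corrected query:
SELECT genre, AVG(rating) FROM movies WHERE rating > 6.2 GROUP BY genre

Result:
genre     | AVG(rating)
----------+------------
Animation | 7.9        
Comedy    | 8.9        
Horror    | 7.15       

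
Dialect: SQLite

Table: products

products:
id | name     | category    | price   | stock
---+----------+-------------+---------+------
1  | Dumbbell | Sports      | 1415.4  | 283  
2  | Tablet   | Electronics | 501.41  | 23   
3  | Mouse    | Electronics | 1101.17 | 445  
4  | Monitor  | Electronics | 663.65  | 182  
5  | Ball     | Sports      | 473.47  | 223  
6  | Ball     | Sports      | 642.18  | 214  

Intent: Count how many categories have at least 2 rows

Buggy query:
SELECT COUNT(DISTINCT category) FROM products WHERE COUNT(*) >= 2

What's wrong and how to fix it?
Bug: COUNT(*) cannot appear in WHERE; the per-group count doesn't exist yet

Fix: Use a subquery that GROUPs and filters with HAVING, then count its rows

Corrected query:
SELECT COUNT(*) FROM (SELECT category FROM products GROUP BY category HAVING COUNT(*) >= 2)

Result:
COUNT(*)
--------
2       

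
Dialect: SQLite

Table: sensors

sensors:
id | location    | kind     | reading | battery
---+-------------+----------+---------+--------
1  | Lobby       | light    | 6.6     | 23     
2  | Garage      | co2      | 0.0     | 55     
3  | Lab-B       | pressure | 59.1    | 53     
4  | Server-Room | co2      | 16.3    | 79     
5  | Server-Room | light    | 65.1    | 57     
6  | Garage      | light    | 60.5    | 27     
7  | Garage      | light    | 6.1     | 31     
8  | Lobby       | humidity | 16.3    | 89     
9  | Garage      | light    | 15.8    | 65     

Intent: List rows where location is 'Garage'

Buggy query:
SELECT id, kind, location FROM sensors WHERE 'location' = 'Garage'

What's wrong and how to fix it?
Bug: Single quotes denote string literals in SQL; the column name is being compared as a constant string

Fix: Remove the quotes around the column name (or use double quotes for an identifier)

Corrected query:
SELECT id, kind, location FROM sensors WHERE location = 'Garage'

Result:
id | kind  | location
---+-------+---------
2  | co2   | Garage  
6  | light | Garage  
7  | light | Garage  
9  | light | Garage  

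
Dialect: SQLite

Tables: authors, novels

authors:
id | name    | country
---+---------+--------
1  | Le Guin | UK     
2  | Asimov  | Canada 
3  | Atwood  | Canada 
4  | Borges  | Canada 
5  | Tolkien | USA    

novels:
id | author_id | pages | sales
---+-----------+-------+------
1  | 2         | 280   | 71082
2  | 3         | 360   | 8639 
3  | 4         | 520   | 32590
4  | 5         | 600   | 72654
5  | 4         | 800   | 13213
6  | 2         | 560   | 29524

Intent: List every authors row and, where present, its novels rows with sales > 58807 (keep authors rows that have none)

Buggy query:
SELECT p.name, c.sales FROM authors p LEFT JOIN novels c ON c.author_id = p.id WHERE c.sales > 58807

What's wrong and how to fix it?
Bug: A WHERE condition on the right-hand table after LEFT JOIN drops unmatched parents

Fix: Put 'c.sales > 58807' in the JOIN's ON clause instead of WHERE

Corrected query:
SELECT p.name, c.sales FROM authors p LEFT JOIN novels c ON c.author_id = p.id AND c.sales > 58807

Result:
name    | sales
--------+------
Le Guin | NULL 
Asimov  | 71082
Atwood  | NULL 
Borges  | NULL 
Tolkien | 72654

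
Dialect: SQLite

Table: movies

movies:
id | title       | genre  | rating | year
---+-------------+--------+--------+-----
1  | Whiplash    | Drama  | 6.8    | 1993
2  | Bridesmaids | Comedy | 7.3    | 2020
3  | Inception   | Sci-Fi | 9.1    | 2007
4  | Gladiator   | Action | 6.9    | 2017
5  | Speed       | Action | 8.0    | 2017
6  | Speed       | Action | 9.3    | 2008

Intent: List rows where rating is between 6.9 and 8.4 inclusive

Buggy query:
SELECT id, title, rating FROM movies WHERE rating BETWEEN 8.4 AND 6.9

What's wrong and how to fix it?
Bug: BETWEEN expects the lower bound first; with 8.4 AND 6.9 the range is empty

Fix: Swap the bounds so the smaller value comes first

Corrected query:
SELECT id, title, rating FROM movies WHERE rating BETWEEN 6.9 AND 8.4

Result:
id | title       | rating
---+-------------+-------
2  | Bridesmaids | 7.3   
4  | Gladiator   | 6.9   
5  | Speed       | 8     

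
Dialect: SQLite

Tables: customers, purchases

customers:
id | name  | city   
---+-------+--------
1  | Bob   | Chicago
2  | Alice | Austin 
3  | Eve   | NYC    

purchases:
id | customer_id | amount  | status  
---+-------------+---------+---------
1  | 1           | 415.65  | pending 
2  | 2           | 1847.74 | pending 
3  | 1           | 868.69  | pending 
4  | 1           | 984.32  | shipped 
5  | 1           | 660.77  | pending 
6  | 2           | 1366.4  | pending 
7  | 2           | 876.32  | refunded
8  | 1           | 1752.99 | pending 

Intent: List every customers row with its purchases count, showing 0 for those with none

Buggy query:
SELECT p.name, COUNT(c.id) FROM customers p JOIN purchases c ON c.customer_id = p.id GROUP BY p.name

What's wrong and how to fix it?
Bug: An inner join excludes parents with zero children

Fix: Use LEFT JOIN so parents without children still appear (COUNT(c.id) gives 0)

Corrected query:
SELECT p.name, COUNT(c.id) FROM customers p LEFT JOIN purchases c ON c.customer_id = p.id GROUP BY p.name

Result:
name  | COUNT(c.id)
------+------------
Alice | 3          
Bob   | 5          
Eve   | 0          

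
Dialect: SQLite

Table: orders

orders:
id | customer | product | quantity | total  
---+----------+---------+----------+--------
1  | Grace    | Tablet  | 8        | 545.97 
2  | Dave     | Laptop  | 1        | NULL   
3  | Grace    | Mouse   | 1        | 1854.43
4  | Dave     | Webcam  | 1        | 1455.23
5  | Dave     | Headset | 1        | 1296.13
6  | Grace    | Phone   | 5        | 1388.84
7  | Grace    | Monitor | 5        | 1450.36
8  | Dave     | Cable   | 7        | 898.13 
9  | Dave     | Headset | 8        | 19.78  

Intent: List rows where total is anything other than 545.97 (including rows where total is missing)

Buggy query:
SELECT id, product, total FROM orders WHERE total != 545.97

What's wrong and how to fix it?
Bug: Inequality against NULL is unknown, not true; rows with NULL are dropped

Fix: Add an explicit OR total IS NULL to include the missing-value rows

Corrected query:
SELECT id, product, total FROM orders WHERE total != 545.97 OR total IS NULL

Result:
id | product | total  
---+---------+--------
2  | Laptop  | NULL   
3  | Mouse   | 1854.43
4  | Webcam  | 1455.23
5  | Headset | 1296.13
6  | Phone   | 1388.84
7  | Monitor | 1450.36
8  | Cable   | 898.13 
9  | Headset | 19.78  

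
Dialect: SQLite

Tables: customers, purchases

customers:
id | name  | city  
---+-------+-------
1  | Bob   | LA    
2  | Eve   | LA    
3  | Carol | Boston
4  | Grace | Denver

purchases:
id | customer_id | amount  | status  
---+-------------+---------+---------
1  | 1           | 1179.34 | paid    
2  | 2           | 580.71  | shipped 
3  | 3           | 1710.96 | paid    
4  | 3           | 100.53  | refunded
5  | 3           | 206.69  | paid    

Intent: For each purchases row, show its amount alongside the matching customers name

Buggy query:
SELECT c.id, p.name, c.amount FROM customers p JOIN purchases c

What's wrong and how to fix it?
Bug: Missing join condition: each purchases row is matched to all customers rows instead of just its own

Fix: Add ON c.customer_id = p.id to the JOIN

Corrected query:
SELECT c.id, p.name, c.amount FROM customers p JOIN purchases c ON c.customer_id = p.id

Result:
id | name  | amount 
---+-------+--------
1  | Bob   | 1179.34
2  | Eve   | 580.71 
3  | Carol | 1710.96
4  | Carol | 100.53 
5  | Carol | 206.69 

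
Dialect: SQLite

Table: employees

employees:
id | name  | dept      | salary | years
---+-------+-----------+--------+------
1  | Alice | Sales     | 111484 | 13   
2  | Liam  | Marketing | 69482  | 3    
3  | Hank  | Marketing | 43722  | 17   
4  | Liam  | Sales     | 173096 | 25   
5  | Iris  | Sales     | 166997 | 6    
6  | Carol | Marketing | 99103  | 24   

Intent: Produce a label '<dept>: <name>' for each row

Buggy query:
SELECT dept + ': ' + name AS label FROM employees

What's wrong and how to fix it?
Bug: '+' is numeric addition; on text columns SQLite converts them to 0 instead of concatenating

Fix: Use the || operator for string concatenation

Corrected query:
SELECT dept || ': ' || name AS label FROM employees

Result:
label           
----------------
Sales: Alice    
Marketing: Liam 
Marketing: Hank 
Sales: Liam     
Sales: Iris     
Marketing: Carol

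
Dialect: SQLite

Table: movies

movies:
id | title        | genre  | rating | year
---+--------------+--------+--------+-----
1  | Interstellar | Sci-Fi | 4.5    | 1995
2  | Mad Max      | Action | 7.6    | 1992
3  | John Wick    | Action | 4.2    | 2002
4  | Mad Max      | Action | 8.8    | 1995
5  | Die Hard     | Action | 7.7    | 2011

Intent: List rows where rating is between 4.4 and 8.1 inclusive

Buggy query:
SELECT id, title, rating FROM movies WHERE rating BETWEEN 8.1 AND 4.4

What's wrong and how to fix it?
Bug: The bounds are reversed; BETWEEN a AND b requires a <= b to match anything

Fix: Write BETWEEN 4.4 AND 8.1

Corrected query:
SELECT id, title, rating FROM movies WHERE rating BETWEEN 4.4 AND 8.1

Result:
id | title        | rating
---+--------------+-------
1  | Interstellar | 4.5   
2  | Mad Max      | 7.6   
5  | Die Hard     | 7.7   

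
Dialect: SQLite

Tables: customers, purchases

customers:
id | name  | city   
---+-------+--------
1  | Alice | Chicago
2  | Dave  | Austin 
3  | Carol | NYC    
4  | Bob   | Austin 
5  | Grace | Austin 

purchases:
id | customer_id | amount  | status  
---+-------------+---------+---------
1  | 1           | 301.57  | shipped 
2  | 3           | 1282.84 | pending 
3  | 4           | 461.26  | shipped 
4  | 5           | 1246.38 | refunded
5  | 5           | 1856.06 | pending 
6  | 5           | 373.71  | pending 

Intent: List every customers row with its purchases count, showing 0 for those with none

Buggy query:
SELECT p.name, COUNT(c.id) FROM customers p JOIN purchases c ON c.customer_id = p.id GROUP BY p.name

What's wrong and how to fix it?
Bug: An inner join excludes parents with zero children

Fix: Switch to LEFT JOIN to retain unmatched parent rows

Corrected query:
SELECT p.name, COUNT(c.id) FROM customers p LEFT JOIN purchases c ON c.customer_id = p.id GROUP BY p.name

Result:
name  | COUNT(c.id)
------+------------
Alice | 1          
Bob   | 1          
Carol | 1          
Dave  | 0          
Grace | 3          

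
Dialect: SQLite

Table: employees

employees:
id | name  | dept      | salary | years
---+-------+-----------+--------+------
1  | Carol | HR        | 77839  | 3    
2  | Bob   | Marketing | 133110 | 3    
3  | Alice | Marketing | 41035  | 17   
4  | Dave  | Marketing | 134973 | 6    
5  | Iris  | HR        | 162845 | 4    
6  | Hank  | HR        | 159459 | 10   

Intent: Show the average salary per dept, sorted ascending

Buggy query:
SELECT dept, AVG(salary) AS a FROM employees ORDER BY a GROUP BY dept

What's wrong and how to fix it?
Bug: GROUP BY must precede ORDER BY

Fix: Reorder: SELECT … FROM … GROUP BY … ORDER BY …

Corrected query:
SELECT dept, AVG(salary) AS a FROM employees GROUP BY dept ORDER BY a

Result:
dept      | a            
----------+--------------
Marketing | 103039.333333
HR        | 133381       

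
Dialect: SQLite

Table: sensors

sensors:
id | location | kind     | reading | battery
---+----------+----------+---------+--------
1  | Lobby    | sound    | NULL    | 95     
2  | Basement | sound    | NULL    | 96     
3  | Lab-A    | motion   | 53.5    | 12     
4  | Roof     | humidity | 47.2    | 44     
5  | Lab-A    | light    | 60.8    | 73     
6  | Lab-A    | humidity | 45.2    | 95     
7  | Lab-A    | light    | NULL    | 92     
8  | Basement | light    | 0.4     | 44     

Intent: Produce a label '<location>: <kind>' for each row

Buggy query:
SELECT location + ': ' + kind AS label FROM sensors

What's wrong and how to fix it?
Bug: SQLite uses || for string concatenation; + coerces text to numbers (yielding 0)

Fix: Replace + with || to concatenate text

Corrected query:
SELECT location || ': ' || kind AS label FROM sensors

Result:
label          
---------------
Lobby: sound   
Basement: sound
Lab-A: motion  
Roof: humidity 
Lab-A: light   
Lab-A: humidity
Lab-A: light   
Basement: light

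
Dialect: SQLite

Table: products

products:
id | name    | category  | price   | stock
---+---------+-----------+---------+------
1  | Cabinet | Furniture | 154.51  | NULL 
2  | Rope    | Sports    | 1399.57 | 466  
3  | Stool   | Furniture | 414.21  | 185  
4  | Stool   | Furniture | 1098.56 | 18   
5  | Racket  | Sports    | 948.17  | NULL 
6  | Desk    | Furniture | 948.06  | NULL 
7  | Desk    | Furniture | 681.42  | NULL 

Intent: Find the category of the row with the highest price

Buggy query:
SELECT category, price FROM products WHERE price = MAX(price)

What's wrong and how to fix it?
Bug: WHERE is evaluated per row; an aggregate over the whole table isn't defined there

Fix: Use a subquery: WHERE price = (SELECT MAX(price) FROM products)

Corrected query:
SELECT category, price FROM products WHERE price = (SELECT MAX(price) FROM products)

Result:
category | price  
---------+--------
Sports   | 1399.57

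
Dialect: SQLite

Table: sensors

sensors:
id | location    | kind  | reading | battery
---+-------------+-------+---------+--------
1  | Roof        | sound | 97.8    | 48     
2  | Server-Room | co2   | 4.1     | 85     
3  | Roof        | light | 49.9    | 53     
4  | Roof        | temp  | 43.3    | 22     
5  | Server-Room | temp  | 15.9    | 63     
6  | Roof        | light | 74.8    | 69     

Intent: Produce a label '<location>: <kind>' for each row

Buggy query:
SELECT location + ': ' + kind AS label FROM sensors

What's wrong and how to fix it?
Bug: '+' is numeric addition; on text columns SQLite converts them to 0 instead of concatenating

Fix: Replace + with || to concatenate text

Corrected query:
SELECT location || ': ' || kind AS label FROM sensors

Result:
label            
-----------------
Roof: sound      
Server-Room: co2 
Roof: light      
Roof: temp       
Server-Room: temp
Roof: light      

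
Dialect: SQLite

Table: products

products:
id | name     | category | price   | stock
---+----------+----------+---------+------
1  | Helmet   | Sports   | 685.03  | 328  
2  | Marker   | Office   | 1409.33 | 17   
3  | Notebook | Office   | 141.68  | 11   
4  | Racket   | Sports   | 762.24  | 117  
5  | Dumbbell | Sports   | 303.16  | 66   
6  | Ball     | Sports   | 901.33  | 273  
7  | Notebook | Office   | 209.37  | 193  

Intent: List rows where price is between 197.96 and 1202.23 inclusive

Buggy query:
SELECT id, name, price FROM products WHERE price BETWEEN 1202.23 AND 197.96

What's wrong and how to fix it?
Bug: BETWEEN expects the lower bound first; with 1202.23 AND 197.96 the range is empty

Fix: Swap the bounds so the smaller value comes first

Corrected query:
SELECT id, name, price FROM products WHERE price BETWEEN 197.96 AND 1202.23

Result:
id | name     | price 
---+----------+-------
1  | Helmet   | 685.03
4  | Racket   | 762.24
5  | Dumbbell | 303.16
6  | Ball     | 901.33
7  | Notebook | 209.37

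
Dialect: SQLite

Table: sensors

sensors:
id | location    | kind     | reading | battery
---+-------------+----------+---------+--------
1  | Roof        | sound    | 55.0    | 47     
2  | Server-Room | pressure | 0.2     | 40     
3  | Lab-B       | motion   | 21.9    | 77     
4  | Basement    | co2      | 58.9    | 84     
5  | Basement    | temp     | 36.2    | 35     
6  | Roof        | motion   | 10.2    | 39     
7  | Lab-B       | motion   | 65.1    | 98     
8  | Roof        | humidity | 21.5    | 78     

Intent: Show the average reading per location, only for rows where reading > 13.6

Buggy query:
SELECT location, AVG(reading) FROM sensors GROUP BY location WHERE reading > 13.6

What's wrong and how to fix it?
Bug: WHERE cannot follow GROUP BY

Fix: Move the WHERE clause before GROUP BY

Corrected query:
SELECT location, AVG(reading) FROM sensors WHERE reading > 13.6 GROUP BY location

Result:
location | AVG(reading)
---------+-------------
Basement | 47.55       
Lab-B    | 43.5        
Roof     | 38.25       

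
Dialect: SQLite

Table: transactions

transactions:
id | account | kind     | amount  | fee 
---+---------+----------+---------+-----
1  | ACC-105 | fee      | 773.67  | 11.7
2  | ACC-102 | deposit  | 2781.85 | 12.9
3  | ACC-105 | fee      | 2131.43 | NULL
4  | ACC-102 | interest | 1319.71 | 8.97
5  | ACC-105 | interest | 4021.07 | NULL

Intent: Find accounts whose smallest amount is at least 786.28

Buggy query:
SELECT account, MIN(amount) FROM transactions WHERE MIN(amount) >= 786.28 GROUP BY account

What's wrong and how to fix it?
Bug: Aggregates like MIN are computed per group after WHERE runs

Fix: Replace WHERE with HAVING after the GROUP BY

Corrected query:
SELECT account, MIN(amount) FROM transactions GROUP BY account HAVING MIN(amount) >= 786.28

Result:
account | MIN(amount)
--------+------------
ACC-102 | 1319.71    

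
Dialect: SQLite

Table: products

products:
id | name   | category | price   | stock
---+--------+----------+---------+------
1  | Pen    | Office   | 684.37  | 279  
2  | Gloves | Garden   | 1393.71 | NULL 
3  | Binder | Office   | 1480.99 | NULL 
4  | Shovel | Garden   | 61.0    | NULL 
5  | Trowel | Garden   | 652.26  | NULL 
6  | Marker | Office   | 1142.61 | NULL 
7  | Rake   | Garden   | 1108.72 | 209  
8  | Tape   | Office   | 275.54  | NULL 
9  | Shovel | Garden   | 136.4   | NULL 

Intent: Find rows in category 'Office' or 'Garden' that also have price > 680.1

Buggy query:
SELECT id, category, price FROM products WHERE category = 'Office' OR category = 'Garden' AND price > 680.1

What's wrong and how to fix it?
Bug: AND binds tighter than OR, so this parses as category = 'Office' OR (category = 'Garden' AND price > 680.1)

Fix: Add parentheses around the OR so the AND applies to both alternatives

Corrected query:
SELECT id, category, price FROM products WHERE (category = 'Office' OR category = 'Garden') AND price > 680.1

Result:
id | category | price  
---+----------+--------
1  | Office   | 684.37 
2  | Garden   | 1393.71
3  | Office   | 1480.99
6  | Office   | 1142.61
7  | Garden   | 1108.72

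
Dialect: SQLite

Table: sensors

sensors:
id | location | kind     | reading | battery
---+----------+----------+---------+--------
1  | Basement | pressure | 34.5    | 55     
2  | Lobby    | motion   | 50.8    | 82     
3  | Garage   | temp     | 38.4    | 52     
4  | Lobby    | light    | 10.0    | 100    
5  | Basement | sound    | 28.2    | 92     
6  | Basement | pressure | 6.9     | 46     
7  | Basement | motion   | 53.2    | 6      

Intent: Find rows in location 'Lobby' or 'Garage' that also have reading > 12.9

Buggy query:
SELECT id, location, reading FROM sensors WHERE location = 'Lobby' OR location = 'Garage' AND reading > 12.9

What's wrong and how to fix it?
Bug: AND binds tighter than OR, so this parses as location = 'Lobby' OR (location = 'Garage' AND reading > 12.9)

Fix: Add parentheses around the OR so the AND applies to both alternatives

Corrected query:
SELECT id, location, reading FROM sensors WHERE (location = 'Lobby' OR location = 'Garage') AND reading > 12.9

Result:
id | location | reading
---+----------+--------
2  | Lobby    | 50.8   
3  | Garage   | 38.4   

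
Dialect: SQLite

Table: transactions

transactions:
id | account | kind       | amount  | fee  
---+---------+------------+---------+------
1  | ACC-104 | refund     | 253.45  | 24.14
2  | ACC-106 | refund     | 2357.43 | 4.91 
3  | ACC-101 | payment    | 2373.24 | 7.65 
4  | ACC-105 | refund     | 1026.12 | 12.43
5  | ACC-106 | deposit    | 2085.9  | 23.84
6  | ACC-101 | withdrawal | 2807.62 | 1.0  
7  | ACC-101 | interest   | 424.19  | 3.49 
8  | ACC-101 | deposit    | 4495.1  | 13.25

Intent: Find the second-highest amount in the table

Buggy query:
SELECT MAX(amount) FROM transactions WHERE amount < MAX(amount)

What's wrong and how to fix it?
Bug: MAX(amount) on the right of the comparison is an aggregate-in-WHERE error

Fix: Compute the overall MAX in a subquery, then take MAX of rows below it

Corrected query:
SELECT MAX(amount) FROM transactions WHERE amount < (SELECT MAX(amount) FROM transactions)

Result:
MAX(amount)
-----------
2807.62    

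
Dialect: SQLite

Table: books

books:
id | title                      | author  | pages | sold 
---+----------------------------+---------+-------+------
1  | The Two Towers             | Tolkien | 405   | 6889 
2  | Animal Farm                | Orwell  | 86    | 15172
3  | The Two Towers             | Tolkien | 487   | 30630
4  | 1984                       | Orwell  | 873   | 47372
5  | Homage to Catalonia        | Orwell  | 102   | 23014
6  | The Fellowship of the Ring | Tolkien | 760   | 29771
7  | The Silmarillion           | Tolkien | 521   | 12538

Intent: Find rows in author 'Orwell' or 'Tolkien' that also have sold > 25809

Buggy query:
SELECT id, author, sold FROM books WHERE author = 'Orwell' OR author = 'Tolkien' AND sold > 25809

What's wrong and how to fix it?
Bug: Without parentheses, AND is evaluated before OR, so the sold filter only applies to the 'Tolkien' branch

Fix: Add parentheses around the OR so the AND applies to both alternatives

Corrected query:
SELECT id, author, sold FROM books WHERE (author = 'Orwell' OR author = 'Tolkien') AND sold > 25809

Result:
id | author  | sold 
---+---------+------
3  | Tolkien | 30630
4  | Orwell  | 47372
6  | Tolkien | 29771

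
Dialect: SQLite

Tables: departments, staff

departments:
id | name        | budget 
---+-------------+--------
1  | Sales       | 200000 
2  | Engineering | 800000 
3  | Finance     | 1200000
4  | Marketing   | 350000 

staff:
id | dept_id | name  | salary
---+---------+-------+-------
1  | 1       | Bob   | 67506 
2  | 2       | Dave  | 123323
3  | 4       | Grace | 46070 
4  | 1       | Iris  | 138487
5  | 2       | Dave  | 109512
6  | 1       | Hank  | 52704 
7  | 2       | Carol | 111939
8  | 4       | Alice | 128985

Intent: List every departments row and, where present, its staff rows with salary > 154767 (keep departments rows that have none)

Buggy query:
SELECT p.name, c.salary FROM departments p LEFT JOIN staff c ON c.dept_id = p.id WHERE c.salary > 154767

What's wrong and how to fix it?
Bug: Filtering c.salary in WHERE discards the NULL rows produced by LEFT JOIN, turning it into an inner join

Fix: Put 'c.salary > 154767' in the JOIN's ON clause instead of WHERE

Corrected query:
SELECT p.name, c.salary FROM departments p LEFT JOIN staff c ON c.dept_id = p.id AND c.salary > 154767

Result:
name        | salary
------------+-------
Sales       | NULL  
Engineering | NULL  
Finance     | NULL  
Marketing   | NULL  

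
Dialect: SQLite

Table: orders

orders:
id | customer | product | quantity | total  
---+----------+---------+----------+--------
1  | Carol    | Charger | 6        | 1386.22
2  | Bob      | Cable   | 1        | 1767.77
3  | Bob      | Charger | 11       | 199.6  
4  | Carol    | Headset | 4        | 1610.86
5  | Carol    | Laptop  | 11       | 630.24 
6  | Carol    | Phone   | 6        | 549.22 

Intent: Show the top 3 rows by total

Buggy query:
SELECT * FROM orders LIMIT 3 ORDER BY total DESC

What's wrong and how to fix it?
Bug: ORDER BY cannot follow LIMIT; LIMIT is the final clause

Fix: Swap the clauses: ORDER BY first, then LIMIT

Corrected query:
SELECT * FROM orders ORDER BY total DESC LIMIT 3

Result:
id | customer | product | quantity | total  
---+----------+---------+----------+--------
2  | Bob      | Cable   | 1        | 1767.77
4  | Carol    | Headset | 4        | 1610.86
1  | Carol    | Charger | 6        | 1386.22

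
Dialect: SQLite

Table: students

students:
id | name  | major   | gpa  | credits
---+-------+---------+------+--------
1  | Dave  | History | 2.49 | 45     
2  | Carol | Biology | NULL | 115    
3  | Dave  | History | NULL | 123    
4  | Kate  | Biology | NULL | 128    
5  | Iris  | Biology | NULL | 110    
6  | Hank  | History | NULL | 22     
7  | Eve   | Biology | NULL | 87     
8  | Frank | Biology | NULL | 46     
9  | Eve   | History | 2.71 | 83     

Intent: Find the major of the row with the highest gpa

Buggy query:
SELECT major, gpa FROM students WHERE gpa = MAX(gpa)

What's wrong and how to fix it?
Bug: MAX(gpa) is an aggregate and cannot be used directly in WHERE

Fix: Wrap MAX in a scalar subquery so WHERE compares against a single value

Corrected query:
SELECT major, gpa FROM students WHERE gpa = (SELECT MAX(gpa) FROM students)

Result:
major   | gpa 
--------+-----
History | 2.71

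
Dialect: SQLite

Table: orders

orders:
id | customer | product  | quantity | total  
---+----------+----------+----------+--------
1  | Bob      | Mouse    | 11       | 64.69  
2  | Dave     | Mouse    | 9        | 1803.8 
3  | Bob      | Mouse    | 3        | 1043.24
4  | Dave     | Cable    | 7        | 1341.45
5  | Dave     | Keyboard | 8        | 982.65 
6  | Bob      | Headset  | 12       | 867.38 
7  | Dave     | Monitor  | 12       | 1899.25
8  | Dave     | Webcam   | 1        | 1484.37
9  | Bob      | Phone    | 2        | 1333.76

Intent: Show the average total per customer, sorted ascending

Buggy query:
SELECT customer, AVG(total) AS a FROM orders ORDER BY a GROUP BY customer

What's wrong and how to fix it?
Bug: ORDER BY appears before GROUP BY; SQL clause order requires GROUP BY first

Fix: Reorder: SELECT … FROM … GROUP BY … ORDER BY …

Corrected query:
SELECT customer, AVG(total) AS a FROM orders GROUP BY customer ORDER BY a

Result:
customer | a       
---------+---------
Bob      | 827.2675
Dave     | 1502.304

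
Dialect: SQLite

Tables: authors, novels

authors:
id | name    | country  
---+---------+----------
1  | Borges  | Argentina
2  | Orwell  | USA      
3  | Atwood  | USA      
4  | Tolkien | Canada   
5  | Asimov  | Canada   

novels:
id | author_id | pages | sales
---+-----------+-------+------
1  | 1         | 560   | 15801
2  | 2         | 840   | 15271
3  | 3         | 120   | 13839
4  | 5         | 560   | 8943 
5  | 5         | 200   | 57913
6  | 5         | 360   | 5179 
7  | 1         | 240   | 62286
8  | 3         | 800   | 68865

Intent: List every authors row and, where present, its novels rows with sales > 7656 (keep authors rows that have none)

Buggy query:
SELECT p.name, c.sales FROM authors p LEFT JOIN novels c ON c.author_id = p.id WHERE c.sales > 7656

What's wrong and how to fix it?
Bug: A WHERE condition on the right-hand table after LEFT JOIN drops unmatched parents

Fix: Move the right-table condition into the ON clause so unmatched parents are kept

Corrected query:
SELECT p.name, c.sales FROM authors p LEFT JOIN novels c ON c.author_id = p.id AND c.sales > 7656

Result:
name    | sales
--------+------
Borges  | 15801
Borges  | 62286
Orwell  | 15271
Atwood  | 13839
Atwood  | 68865
Tolkien | NULL 
Asimov  | 8943 
Asimov  | 57913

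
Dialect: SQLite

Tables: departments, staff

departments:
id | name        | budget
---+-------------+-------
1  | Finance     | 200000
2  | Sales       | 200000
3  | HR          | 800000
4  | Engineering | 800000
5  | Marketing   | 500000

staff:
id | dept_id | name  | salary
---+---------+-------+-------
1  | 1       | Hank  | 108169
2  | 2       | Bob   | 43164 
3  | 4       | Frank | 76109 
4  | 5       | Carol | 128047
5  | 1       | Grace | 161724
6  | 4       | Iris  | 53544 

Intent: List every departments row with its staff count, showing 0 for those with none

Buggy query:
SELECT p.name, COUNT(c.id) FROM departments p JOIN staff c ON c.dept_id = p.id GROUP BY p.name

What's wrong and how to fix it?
Bug: An inner join excludes parents with zero children

Fix: Use LEFT JOIN so parents without children still appear (COUNT(c.id) gives 0)

Corrected query:
SELECT p.name, COUNT(c.id) FROM departments p LEFT JOIN staff c ON c.dept_id = p.id GROUP BY p.name

Result:
name        | COUNT(c.id)
------------+------------
Engineering | 2          
Finance     | 2          
HR          | 0          
Marketing   | 1          
Sales       | 1          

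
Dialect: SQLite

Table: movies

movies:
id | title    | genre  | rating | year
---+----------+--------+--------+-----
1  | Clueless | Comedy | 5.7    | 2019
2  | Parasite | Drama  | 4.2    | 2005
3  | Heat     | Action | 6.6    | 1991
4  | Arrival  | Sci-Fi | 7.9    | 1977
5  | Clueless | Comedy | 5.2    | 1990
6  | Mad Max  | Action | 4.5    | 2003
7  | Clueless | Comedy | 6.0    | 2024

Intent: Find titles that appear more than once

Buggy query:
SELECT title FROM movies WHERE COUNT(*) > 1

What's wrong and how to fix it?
Bug: COUNT(*) is an aggregate and cannot be used in WHERE

Fix: Group first, then use HAVING for the count condition

Corrected query:
SELECT title FROM movies GROUP BY title HAVING COUNT(*) > 1

Result:
title   
--------
Clueless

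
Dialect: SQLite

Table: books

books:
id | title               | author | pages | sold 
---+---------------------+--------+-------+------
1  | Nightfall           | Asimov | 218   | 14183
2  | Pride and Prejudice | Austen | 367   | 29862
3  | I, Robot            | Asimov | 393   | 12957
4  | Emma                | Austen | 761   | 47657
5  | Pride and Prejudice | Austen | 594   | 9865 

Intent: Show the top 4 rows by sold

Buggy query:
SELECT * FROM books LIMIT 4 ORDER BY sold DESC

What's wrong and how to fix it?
Bug: ORDER BY cannot follow LIMIT; LIMIT is the final clause

Fix: Swap the clauses: ORDER BY first, then LIMIT

Corrected query:
SELECT * FROM books ORDER BY sold DESC LIMIT 4

Result:
id | title               | author | pages | sold 
---+---------------------+--------+-------+------
4  | Emma                | Austen | 761   | 47657
2  | Pride and Prejudice | Austen | 367   | 29862
1  | Nightfall           | Asimov | 218   | 14183
3  | I, Robot            | Asimov | 393   | 12957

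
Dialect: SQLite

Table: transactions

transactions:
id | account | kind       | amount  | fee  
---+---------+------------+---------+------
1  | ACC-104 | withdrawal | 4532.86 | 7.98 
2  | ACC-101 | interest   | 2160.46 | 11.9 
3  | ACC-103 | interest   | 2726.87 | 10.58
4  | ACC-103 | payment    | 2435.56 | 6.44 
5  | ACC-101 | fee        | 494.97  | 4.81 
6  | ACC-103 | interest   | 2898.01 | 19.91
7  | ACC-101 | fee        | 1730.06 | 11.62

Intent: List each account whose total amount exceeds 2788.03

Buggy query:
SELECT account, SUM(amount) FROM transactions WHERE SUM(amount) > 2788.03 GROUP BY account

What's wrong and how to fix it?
Bug: WHERE runs before GROUP BY, so aggregates aren't available there

Fix: Move the aggregate condition to a HAVING clause

Corrected query:
SELECT account, SUM(amount) FROM transactions GROUP BY account HAVING SUM(amount) > 2788.03

Result:
account | SUM(amount)
--------+------------
ACC-101 | 4385.49    
ACC-103 | 8060.44    
ACC-104 | 4532.86    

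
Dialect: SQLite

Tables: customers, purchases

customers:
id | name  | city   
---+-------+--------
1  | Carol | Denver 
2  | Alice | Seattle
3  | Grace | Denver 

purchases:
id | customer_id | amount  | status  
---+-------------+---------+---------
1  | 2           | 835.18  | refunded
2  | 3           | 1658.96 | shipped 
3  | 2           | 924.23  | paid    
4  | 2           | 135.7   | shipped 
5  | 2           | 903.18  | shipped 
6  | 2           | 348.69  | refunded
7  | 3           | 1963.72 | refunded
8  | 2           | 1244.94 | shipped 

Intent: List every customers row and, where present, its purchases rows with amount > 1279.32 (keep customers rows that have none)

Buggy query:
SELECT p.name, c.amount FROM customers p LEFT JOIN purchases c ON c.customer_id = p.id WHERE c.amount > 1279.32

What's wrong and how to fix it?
Bug: Filtering c.amount in WHERE discards the NULL rows produced by LEFT JOIN, turning it into an inner join

Fix: Move the right-table condition into the ON clause so unmatched parents are kept

Corrected query:
SELECT p.name, c.amount FROM customers p LEFT JOIN purchases c ON c.customer_id = p.id AND c.amount > 1279.32

Result:
name  | amount 
------+--------
Carol | NULL   
Alice | NULL   
Grace | 1658.96
Grace | 1963.72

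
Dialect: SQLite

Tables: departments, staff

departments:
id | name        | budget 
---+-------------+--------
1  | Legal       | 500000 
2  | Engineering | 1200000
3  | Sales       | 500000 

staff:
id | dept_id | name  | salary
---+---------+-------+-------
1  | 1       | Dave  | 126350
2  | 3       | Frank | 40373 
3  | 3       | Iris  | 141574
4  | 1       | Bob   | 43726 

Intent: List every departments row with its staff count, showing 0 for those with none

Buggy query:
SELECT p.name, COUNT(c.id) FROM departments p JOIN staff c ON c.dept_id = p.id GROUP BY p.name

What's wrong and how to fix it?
Bug: INNER JOIN drops departments rows that have no matching staff rows

Fix: Use LEFT JOIN so parents without children still appear (COUNT(c.id) gives 0)

Corrected query:
SELECT p.name, COUNT(c.id) FROM departments p LEFT JOIN staff c ON c.dept_id = p.id GROUP BY p.name

Result:
name        | COUNT(c.id)
------------+------------
Engineering | 0          
Legal       | 2          
Sales       | 2          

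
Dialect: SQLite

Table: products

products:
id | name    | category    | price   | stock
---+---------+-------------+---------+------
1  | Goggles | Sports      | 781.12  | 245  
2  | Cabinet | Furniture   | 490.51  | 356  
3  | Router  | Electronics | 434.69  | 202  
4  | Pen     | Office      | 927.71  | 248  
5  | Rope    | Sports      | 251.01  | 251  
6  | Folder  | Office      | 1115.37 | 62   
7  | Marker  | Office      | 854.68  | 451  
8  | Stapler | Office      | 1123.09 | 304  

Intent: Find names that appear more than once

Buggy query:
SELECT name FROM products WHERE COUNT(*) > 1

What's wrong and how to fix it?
Bug: WHERE can't reference COUNT(*); aggregates are computed after WHERE

Fix: GROUP BY name, then filter groups with HAVING COUNT(*) > 1

Corrected query:
SELECT name FROM products GROUP BY name HAVING COUNT(*) > 1

Result:
(no rows)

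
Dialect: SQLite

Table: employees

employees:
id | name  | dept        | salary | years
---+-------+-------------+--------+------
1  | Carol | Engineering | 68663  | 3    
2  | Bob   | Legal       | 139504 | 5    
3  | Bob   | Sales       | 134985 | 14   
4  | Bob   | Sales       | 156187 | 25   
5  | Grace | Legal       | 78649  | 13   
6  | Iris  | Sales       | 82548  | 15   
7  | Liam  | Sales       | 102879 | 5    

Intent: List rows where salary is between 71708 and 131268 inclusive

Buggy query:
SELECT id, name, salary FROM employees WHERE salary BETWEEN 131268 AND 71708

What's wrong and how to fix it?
Bug: The bounds are reversed; BETWEEN a AND b requires a <= b to match anything

Fix: Write BETWEEN 71708 AND 131268

Corrected query:
SELECT id, name, salary FROM employees WHERE salary BETWEEN 71708 AND 131268

Result:
id | name  | salary
---+-------+-------
5  | Grace | 78649 
6  | Iris  | 82548 
7  | Liam  | 102879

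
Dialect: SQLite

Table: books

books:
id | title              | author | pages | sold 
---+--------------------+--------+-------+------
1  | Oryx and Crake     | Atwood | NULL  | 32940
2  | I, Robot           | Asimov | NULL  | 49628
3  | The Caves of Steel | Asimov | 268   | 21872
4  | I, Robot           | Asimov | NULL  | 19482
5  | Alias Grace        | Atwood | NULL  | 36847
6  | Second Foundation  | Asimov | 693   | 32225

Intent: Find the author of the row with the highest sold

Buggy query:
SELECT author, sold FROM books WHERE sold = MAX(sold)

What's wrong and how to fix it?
Bug: WHERE is evaluated per row; an aggregate over the whole table isn't defined there

Fix: Wrap MAX in a scalar subquery so WHERE compares against a single value

Corrected query:
SELECT author, sold FROM books WHERE sold = (SELECT MAX(sold) FROM books)

Result:
author | sold 
-------+------
Asimov | 49628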